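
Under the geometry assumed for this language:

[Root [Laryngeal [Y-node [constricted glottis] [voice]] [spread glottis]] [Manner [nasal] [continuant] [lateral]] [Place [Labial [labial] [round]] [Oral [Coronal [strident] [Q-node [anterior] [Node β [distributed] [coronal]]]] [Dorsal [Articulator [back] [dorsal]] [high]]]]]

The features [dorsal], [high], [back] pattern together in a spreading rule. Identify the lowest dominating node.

[dorsal]: Root > Place > Oral > Dorsal > Articulator > [dorsal].
[high] lies under Dorsal (below Place).
[back]: Root > Place > Oral > Dorsal > Articulator > [back].
The lowest node appearing on every path is Dorsal; each proper daughter of Dorsal fails to dominate at least one of the listed features.

Dorsal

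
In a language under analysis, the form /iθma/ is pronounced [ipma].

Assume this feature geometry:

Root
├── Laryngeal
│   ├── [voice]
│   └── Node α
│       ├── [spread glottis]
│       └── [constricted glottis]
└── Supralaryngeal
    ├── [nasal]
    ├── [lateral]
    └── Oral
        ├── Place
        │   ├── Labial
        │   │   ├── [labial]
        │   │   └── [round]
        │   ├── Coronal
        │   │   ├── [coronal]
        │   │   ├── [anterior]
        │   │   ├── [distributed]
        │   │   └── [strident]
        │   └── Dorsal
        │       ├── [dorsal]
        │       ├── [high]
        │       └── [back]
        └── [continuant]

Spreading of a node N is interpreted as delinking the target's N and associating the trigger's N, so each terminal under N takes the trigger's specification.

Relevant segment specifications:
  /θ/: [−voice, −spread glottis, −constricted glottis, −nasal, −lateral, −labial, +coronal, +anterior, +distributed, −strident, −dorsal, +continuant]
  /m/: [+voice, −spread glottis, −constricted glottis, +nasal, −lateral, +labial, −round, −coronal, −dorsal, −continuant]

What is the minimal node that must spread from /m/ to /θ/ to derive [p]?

Oral

Feature comparison: [continuant], [labial], [round], [coronal], [anterior], [distributed], [strident] differ between /θ/ and [p]; the remaining terminals match.
Tracing each changed feature up the tree, the paths first meet at Oral; any lower node misses at least one of them.
Delinking /θ/'s Oral and associating /m/'s Oral gives precisely the feature bundle of [p].
Had Supralaryngeal or a higher node spread, [nasal] would have taken /m/'s value; it stays as in /θ/, confirming the spreading constituent is exactly Oral.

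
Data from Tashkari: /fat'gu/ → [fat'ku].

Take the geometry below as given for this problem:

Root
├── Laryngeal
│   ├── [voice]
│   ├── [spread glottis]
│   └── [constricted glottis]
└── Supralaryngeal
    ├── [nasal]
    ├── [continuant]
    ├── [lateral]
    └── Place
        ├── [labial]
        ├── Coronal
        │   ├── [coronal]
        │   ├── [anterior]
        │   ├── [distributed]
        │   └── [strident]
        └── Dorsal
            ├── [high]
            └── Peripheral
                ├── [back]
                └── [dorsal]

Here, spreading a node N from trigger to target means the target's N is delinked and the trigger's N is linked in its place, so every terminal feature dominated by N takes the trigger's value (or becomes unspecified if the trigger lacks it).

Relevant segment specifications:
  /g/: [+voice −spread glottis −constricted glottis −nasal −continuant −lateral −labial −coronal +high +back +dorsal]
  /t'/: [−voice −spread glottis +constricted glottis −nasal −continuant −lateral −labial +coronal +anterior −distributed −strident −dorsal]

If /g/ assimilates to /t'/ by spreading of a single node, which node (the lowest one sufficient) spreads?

Comparing /g/ with its surface form [k], the only feature that changes is [voice].
With a single altered terminal, the smallest constituent that could spread is that terminal — [voice].
Had Laryngeal or a higher node spread, [constricted glottis] would have taken /t'/'s value; it stays as in /g/, confirming the spreading constituent is exactly [voice].

[voice]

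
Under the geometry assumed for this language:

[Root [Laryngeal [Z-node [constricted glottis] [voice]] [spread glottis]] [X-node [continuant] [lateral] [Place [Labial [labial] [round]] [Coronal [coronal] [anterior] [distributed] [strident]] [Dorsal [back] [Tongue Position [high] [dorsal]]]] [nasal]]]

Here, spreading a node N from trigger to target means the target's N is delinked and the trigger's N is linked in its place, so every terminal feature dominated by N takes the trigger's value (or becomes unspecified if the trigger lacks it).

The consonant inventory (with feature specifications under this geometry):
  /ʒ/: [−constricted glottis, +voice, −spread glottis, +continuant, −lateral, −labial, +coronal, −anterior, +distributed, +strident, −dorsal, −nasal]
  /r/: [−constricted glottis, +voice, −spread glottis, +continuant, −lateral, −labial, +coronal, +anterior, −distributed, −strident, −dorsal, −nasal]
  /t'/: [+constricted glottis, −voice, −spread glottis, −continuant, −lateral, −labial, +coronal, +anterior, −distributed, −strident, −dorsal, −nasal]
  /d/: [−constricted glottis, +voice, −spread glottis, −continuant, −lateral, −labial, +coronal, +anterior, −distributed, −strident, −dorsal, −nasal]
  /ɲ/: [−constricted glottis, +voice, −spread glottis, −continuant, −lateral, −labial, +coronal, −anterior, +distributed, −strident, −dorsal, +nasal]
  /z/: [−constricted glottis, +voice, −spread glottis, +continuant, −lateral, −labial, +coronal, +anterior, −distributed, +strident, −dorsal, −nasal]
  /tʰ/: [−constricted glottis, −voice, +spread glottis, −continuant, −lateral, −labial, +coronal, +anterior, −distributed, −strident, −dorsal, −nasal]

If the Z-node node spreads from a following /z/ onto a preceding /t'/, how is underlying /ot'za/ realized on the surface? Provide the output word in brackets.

[odza]

The Z-node node dominates the terminals [constricted glottis], [voice].
Spreading Z-node from /z/ onto /t'/ replaces those values with /z/'s: [−constricted glottis], [+voice]. Features outside Z-node ([spread glottis], [continuant], [lateral], …) stay as in /t'/.
This feature bundle is that of [d], so /ot'za/ surfaces as [odza].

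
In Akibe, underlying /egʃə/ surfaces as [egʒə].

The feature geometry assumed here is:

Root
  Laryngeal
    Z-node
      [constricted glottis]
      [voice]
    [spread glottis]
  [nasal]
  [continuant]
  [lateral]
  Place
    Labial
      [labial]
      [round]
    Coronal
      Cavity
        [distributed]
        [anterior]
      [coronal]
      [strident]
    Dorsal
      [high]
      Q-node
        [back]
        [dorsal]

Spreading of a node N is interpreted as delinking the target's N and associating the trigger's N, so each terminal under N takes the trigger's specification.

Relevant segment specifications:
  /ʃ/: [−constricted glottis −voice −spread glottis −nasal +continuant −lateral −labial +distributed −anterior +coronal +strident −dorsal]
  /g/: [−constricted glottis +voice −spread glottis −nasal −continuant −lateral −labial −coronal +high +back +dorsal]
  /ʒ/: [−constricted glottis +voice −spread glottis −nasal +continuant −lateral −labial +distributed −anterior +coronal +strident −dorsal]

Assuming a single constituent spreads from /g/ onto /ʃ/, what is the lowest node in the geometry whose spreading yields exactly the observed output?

The alternation /ʃ/ → [ʒ] changes [voice] and nothing else.
Only a single terminal changes, and /g/ supplies the new value, so [voice] itself is the minimal spreading constituent.
[coronal], [continuant] stay as in /ʃ/ although /g/ differs there, so no node dominating them spread; among the remaining candidates [voice] is the lowest that derives the output.

[voice]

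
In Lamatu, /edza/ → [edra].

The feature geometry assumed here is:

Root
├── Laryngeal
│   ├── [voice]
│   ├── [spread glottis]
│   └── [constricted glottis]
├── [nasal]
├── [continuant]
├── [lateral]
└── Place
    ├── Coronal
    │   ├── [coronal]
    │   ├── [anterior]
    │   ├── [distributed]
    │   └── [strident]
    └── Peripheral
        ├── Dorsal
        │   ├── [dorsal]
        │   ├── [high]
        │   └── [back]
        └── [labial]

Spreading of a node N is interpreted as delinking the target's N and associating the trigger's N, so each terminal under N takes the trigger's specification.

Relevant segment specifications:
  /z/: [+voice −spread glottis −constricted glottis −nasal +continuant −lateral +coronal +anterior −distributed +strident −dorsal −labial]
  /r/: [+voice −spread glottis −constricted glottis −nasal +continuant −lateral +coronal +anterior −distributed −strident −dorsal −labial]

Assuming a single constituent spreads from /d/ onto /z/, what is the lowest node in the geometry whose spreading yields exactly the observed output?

Comparing /z/ with its surface form [r], the only feature that changes is [strident].
Only a single terminal changes, and /d/ supplies the new value, so [strident] itself is the minimal spreading constituent.
[continuant] stays as in /z/ although /d/ differs there, so no node dominating it spread; among the remaining candidates [strident] is the lowest that derives the output.

[strident]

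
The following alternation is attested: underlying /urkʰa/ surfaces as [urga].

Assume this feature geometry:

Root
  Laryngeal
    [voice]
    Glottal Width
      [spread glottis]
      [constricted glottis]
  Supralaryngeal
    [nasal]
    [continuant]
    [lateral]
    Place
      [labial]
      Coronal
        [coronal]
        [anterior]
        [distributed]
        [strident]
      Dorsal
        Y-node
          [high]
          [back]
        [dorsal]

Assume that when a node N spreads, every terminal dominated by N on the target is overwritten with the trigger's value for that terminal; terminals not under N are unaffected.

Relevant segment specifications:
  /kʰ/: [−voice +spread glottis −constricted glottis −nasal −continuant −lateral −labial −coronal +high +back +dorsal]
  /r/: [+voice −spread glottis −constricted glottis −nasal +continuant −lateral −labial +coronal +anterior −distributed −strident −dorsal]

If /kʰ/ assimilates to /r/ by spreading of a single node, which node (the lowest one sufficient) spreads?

Feature comparison: [voice], [spread glottis] differ between /kʰ/ and [g]; the remaining terminals match.
Tracing each changed feature up the tree, the paths first meet at Laryngeal; any lower node misses at least one of them.
If Laryngeal spreads, every terminal under it takes /r/'s value, producing [g] as observed.
Had Root spread, [continuant], [coronal] would have taken /r/'s values; they stay as in /kʰ/, confirming the spreading constituent is exactly Laryngeal.

Laryngeal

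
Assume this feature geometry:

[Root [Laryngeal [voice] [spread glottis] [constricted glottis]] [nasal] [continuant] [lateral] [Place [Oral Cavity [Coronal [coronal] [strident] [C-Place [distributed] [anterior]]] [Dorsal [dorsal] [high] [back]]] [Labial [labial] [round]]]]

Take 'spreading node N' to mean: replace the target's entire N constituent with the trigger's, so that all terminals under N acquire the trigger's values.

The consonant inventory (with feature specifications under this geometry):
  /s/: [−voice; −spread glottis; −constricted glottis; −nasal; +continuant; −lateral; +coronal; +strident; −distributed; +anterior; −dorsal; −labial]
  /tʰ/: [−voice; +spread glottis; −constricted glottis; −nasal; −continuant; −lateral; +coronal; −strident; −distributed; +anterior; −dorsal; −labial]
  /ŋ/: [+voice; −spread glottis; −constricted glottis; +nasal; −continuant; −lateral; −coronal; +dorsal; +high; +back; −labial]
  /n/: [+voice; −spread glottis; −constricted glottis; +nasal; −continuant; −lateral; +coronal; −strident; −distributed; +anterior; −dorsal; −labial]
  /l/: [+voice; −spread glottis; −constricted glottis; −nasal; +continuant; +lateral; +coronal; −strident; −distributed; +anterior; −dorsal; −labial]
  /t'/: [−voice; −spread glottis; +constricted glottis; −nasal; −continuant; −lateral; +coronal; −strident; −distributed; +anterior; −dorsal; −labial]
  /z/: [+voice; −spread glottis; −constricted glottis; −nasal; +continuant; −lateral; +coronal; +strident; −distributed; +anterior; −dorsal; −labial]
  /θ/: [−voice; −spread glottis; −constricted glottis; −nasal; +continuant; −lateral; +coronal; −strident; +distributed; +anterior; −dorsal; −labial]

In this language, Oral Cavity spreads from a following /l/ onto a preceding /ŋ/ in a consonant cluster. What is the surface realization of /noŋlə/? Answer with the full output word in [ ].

[nonlə]

The Oral Cavity node dominates the terminals [coronal], [strident], [distributed], [anterior], [dorsal], [high], [back].
The target acquires /l/'s values for everything under Oral Cavity — [+coronal], [−strident], [−distributed], [+anterior], [−dorsal] — while keeping its own [voice], [spread glottis], [constricted glottis], ….
Among the inventory, only /n/ has exactly this specification, giving the surface form [nonlə].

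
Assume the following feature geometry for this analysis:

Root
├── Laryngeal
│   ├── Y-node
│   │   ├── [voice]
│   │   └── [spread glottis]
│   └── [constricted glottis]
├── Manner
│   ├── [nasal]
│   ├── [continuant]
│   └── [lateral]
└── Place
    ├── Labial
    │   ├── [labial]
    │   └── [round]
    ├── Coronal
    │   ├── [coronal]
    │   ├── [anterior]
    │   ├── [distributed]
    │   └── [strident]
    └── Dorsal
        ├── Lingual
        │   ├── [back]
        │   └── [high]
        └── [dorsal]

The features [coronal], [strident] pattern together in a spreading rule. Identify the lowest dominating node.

[coronal] is immediately dominated by Coronal.
[strident] is immediately dominated by Coronal.
Coronal is the lowest common ancestor — every listed feature sits under it, and no single subconstituent of Coronal covers them all.

Coronal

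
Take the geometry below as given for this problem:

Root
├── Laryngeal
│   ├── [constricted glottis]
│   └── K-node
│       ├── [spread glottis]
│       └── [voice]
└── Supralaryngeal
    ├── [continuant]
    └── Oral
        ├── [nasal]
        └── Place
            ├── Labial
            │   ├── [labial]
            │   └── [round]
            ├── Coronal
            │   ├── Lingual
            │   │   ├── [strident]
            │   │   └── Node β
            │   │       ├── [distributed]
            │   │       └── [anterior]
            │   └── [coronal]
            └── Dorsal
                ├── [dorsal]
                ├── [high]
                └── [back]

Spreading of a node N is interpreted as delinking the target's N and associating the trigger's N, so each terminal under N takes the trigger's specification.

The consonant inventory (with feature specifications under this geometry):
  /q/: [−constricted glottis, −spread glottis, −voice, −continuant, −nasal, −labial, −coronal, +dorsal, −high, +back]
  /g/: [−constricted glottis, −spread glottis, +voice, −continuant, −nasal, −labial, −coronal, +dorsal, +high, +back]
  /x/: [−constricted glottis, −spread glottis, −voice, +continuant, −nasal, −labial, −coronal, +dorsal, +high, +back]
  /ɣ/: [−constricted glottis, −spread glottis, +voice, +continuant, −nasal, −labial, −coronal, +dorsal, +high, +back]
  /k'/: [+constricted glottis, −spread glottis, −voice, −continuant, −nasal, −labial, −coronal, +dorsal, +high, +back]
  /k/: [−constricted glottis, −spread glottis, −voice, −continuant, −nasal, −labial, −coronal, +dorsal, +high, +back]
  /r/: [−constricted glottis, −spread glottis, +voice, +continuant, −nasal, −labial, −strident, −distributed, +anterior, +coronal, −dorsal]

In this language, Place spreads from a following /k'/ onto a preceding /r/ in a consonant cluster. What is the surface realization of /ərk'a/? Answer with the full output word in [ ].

[əɣk'a]

Place immediately or transitively dominates [labial], [round], [strident], [distributed], [anterior], [coronal], [dorsal], [high], [back].
After delinking /r/'s Place and linking /k'/'s, the affected terminals become [−labial], [−coronal], [+dorsal], [+high], [+back]; [constricted glottis], [spread glottis], [voice], … (outside Place) are retained from /r/.
The resulting bundle matches /ɣ/ in the inventory; substituting it for /r/ gives [əɣk'a].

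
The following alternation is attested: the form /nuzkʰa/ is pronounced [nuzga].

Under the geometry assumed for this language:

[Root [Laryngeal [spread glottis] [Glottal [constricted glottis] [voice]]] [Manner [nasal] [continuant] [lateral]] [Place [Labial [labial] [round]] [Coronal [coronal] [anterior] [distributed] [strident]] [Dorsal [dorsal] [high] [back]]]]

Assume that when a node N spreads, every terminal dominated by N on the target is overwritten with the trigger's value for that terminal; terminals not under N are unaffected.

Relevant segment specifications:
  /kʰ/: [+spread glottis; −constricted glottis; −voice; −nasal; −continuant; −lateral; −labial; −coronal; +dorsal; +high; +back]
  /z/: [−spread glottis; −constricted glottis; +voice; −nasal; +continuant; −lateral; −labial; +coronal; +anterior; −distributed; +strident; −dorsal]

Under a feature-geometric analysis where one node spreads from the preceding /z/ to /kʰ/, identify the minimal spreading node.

Laryngeal

The alternation /kʰ/ → [g] changes [voice], [spread glottis] and nothing else.
In this geometry the lowest node dominating all of them is Laryngeal: every daughter of Laryngeal dominates only a proper subset, so no lower node suffices.
Spreading Laryngeal from /z/ overwrites each of those terminals with /z/'s values, yielding exactly [g].
Since [coronal], [dorsal] are preserved even though /z/ disagrees there, no node above Laryngeal spread.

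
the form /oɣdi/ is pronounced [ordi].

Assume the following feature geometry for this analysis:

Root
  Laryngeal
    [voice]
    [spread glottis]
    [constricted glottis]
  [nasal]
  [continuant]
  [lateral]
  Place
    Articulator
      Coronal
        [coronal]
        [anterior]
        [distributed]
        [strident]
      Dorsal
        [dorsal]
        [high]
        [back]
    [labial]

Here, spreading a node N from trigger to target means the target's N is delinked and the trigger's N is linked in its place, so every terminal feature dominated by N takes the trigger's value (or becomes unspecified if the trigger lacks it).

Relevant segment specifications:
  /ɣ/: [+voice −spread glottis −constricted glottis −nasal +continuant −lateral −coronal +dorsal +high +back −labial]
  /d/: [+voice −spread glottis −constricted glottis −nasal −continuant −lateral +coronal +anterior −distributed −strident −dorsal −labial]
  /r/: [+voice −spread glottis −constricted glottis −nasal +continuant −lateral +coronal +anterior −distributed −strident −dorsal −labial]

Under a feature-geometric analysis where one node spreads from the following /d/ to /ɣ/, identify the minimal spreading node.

Articulator

Feature comparison: [coronal], [anterior], [distributed], [strident], [dorsal], [high], [back] differ between /ɣ/ and [r]; the remaining terminals match.
These terminals are all dominated by Articulator, and no proper subconstituent of Articulator covers them all; Articulator is their lowest common ancestor.
If Articulator spreads, every terminal under it takes /d/'s value, producing [r] as observed.
[continuant] stays as in /ɣ/ although /d/ differs there, so no node dominating it spread; among the remaining candidates Articulator is the lowest that derives the output.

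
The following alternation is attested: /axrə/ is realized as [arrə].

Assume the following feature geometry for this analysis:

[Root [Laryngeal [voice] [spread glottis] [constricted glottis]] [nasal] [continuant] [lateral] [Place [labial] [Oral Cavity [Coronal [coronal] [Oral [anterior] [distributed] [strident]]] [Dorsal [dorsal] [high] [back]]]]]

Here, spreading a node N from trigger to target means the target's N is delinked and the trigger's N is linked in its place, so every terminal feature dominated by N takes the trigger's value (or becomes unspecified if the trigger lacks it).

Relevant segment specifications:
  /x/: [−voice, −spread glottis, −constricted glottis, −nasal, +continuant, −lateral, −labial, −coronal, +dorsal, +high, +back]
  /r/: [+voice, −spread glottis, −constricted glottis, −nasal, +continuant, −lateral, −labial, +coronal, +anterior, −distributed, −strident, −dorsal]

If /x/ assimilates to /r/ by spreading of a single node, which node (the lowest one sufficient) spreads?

The alternation /x/ → [r] changes [voice], [coronal], [anterior], [distributed], [strident], [dorsal], [high], [back] and nothing else.
Tracing each changed feature up the tree, the paths first meet at Root; any lower node misses at least one of them.
If Root spreads, every terminal under it takes /r/'s value, producing [r] as observed.

Root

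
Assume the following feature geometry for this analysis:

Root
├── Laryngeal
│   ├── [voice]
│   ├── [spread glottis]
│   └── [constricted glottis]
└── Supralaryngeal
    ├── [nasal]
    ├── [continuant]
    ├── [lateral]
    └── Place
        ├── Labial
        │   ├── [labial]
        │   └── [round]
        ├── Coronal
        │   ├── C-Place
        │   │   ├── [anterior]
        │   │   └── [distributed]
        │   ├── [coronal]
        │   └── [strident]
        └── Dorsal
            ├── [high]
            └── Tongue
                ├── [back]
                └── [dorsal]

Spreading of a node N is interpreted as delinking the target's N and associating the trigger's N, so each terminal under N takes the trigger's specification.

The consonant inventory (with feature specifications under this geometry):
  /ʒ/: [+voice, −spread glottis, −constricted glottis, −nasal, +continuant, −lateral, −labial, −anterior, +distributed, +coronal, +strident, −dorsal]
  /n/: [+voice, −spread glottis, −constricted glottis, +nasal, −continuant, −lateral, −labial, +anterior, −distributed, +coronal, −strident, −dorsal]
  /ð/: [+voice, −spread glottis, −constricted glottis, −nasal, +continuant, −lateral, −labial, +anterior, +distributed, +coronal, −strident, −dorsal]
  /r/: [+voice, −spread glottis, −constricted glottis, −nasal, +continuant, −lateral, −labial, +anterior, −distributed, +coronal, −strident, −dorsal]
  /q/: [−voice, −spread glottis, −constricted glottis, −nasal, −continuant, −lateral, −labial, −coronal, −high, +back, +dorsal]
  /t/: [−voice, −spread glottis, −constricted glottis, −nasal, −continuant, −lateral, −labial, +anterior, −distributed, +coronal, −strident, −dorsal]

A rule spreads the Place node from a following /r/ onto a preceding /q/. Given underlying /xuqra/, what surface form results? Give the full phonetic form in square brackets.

Terminals under Place in this geometry: [labial], [round], [anterior], [distributed], [coronal], [strident], [high], [back], [dorsal].
Spreading Place from /r/ onto /q/ replaces those values with /r/'s: [−labial], [+anterior], [−distributed], [+coronal], [−strident], [−dorsal]. Features outside Place ([voice], [spread glottis], [constricted glottis], …) stay as in /q/.
Among the inventory, only /t/ has exactly this specification, giving the surface form [xutra].

[xutra]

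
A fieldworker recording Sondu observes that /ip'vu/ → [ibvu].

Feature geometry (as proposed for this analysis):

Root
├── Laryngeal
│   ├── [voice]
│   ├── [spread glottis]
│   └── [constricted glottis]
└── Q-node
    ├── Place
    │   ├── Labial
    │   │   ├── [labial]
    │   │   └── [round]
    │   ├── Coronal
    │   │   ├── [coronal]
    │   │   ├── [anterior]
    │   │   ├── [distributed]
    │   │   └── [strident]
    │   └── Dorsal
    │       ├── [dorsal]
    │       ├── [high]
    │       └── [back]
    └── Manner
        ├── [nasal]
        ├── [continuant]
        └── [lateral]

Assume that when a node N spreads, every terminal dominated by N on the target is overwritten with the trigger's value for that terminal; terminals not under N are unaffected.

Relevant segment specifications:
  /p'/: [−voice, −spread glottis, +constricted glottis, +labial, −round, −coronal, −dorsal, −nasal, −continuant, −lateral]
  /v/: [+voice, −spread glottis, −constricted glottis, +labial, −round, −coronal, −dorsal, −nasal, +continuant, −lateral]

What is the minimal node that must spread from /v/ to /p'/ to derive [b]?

Comparing /p'/ with its surface form [b], the features that change are [voice], [constricted glottis].
In this geometry the lowest node dominating all of them is Laryngeal: every daughter of Laryngeal dominates only a proper subset, so no lower node suffices.
Delinking /p'/'s Laryngeal and associating /v/'s Laryngeal gives precisely the feature bundle of [b].
[continuant] — on which /v/ differs from /p'/ — is unchanged, so Root cannot have spread; the constituent is no larger than Laryngeal.

Laryngeal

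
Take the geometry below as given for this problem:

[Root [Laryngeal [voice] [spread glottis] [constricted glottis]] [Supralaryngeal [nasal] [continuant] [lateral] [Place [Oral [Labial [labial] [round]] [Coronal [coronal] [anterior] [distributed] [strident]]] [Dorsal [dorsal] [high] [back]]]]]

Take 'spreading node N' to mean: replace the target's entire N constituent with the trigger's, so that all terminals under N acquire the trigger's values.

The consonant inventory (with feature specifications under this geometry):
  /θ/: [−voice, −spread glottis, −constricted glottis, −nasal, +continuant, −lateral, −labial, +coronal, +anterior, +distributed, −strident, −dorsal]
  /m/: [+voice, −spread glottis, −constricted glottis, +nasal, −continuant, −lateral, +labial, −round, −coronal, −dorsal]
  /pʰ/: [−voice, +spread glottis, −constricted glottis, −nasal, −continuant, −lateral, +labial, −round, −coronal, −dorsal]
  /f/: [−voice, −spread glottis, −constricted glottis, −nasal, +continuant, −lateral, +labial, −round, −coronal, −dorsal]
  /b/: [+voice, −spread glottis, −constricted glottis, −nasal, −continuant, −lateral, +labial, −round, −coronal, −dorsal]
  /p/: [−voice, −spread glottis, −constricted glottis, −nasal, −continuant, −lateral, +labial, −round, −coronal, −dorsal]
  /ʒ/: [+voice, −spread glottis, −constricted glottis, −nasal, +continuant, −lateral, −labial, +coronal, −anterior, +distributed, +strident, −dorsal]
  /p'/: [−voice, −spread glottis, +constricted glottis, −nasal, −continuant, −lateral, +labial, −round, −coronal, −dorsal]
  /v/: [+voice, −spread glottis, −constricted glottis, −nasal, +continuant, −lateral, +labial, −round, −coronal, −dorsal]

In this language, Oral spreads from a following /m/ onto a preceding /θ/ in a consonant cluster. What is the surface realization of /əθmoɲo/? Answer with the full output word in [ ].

The Oral node dominates the terminals [labial], [round], [coronal], [anterior], [distributed], [strident].
After delinking /θ/'s Oral and linking /m/'s, the affected terminals become [+labial], [−round], [−coronal]; [voice], [spread glottis], [constricted glottis], … (outside Oral) are retained from /θ/.
The resulting bundle matches /f/ in the inventory; substituting it for /θ/ gives [əfmoɲo].

[əfmoɲo]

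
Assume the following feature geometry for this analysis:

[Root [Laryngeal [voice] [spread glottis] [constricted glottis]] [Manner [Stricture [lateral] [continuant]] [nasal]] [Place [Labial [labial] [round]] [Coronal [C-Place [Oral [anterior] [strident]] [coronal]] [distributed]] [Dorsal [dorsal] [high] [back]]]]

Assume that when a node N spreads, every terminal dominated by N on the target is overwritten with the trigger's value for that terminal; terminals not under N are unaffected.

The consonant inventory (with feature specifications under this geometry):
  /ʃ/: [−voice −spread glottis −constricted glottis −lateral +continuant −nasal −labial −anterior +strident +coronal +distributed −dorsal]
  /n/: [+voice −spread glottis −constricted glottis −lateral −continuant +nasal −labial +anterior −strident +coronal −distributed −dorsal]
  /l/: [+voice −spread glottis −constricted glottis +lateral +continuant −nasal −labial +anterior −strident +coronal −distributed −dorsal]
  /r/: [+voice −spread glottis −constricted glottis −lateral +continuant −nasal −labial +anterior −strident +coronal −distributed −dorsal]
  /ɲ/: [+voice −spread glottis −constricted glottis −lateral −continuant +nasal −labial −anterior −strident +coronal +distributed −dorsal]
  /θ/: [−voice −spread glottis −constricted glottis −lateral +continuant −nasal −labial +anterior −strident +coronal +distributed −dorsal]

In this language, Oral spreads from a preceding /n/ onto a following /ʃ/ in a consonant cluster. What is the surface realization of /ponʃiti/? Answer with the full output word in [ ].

Terminals under Oral in this geometry: [anterior], [strident].
Spreading Oral from /n/ onto /ʃ/ replaces those values with /n/'s: [+anterior], [−strident]. Features outside Oral ([voice], [spread glottis], [constricted glottis], …) stay as in /ʃ/.
This feature bundle is that of [θ], so /ponʃiti/ surfaces as [ponθiti].

[ponθiti]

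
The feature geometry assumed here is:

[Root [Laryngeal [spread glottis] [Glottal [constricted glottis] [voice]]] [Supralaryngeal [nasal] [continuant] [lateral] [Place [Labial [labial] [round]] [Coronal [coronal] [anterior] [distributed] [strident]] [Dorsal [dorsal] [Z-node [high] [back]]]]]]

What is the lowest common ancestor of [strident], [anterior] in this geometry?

[strident]: Root → Supralaryngeal → Place → Coronal → [strident].
[anterior]: Root → Supralaryngeal → Place → Coronal → [anterior].
The listed terminals split across distinct daughters of Coronal, so Coronal itself is the smallest node containing them all.

Coronal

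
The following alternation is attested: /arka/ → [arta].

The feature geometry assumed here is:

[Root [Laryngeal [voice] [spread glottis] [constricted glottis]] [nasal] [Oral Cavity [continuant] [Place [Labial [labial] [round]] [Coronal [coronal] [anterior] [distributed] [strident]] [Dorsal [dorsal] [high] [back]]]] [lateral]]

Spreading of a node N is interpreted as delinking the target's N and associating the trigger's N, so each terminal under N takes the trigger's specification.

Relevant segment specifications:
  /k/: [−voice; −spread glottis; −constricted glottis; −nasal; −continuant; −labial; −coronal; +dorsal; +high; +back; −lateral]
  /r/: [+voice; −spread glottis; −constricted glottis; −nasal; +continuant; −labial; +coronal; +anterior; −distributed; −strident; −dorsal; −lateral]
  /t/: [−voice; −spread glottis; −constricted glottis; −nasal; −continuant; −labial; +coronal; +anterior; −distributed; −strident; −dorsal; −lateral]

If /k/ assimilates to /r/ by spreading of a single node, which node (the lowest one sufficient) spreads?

Place

/k/ and [t] differ in [coronal], [anterior], [distributed], [strident], [dorsal], [high], [back]; every other specified feature is identical.
Tracing each changed feature up the tree, the paths first meet at Place; any lower node misses at least one of them.
If Place spreads, every terminal under it takes /r/'s value, producing [t] as observed.
[continuant] — on which /r/ differs from /k/ — is unchanged, so neither Oral Cavity nor anything higher can have spread; the constituent is no larger than Place.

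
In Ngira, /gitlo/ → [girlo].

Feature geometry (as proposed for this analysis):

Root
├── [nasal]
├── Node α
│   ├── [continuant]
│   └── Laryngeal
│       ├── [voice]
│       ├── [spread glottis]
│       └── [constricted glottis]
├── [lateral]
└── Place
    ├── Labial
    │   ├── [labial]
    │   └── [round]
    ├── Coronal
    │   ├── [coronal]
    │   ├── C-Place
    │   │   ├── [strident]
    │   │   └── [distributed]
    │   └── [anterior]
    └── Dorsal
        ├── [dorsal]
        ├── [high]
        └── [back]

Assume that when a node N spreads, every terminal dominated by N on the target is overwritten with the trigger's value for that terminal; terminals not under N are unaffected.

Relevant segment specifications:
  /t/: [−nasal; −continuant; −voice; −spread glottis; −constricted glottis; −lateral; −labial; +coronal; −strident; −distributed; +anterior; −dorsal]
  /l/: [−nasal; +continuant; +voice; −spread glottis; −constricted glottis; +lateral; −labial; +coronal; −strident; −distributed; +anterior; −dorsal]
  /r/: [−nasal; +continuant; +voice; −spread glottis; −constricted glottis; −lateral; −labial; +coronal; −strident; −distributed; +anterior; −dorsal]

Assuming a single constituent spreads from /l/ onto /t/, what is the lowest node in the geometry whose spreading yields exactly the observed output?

Node α

Comparing /t/ with its surface form [r], the features that change are [voice], [continuant].
In this geometry the lowest node dominating all of them is Node α: every daughter of Node α dominates only a proper subset, so no lower node suffices.
Delinking /t/'s Node α and associating /l/'s Node α gives precisely the feature bundle of [r].
Had Root spread, [lateral] would have taken /l/'s value; it stays as in /t/, confirming the spreading constituent is exactly Node α.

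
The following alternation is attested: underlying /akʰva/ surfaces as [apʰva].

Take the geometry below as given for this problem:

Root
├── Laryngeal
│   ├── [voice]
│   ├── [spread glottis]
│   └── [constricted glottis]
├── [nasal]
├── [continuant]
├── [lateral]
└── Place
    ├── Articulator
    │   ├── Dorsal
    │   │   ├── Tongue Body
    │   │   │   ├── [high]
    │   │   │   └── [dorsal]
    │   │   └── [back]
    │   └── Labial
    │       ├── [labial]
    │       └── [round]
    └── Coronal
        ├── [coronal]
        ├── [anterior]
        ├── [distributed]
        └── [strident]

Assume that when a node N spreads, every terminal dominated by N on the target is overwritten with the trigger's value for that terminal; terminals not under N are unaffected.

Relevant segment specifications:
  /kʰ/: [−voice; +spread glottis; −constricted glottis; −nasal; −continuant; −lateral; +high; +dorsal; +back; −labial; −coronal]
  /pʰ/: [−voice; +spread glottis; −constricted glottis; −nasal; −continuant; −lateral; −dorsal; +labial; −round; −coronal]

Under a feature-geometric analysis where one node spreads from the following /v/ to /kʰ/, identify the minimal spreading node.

The alternation /kʰ/ → [pʰ] changes [labial], [round], [dorsal], [high], [back] and nothing else.
The smallest constituent containing every changed terminal is Articulator — each of its daughters lacks at least one of the affected features.
If Articulator spreads, every terminal under it takes /v/'s value, producing [pʰ] as observed.
[spread glottis], [voice] stay as in /kʰ/ although /v/ differs there, so no node dominating them spread; among the remaining candidates Articulator is the lowest that derives the output.

Articulator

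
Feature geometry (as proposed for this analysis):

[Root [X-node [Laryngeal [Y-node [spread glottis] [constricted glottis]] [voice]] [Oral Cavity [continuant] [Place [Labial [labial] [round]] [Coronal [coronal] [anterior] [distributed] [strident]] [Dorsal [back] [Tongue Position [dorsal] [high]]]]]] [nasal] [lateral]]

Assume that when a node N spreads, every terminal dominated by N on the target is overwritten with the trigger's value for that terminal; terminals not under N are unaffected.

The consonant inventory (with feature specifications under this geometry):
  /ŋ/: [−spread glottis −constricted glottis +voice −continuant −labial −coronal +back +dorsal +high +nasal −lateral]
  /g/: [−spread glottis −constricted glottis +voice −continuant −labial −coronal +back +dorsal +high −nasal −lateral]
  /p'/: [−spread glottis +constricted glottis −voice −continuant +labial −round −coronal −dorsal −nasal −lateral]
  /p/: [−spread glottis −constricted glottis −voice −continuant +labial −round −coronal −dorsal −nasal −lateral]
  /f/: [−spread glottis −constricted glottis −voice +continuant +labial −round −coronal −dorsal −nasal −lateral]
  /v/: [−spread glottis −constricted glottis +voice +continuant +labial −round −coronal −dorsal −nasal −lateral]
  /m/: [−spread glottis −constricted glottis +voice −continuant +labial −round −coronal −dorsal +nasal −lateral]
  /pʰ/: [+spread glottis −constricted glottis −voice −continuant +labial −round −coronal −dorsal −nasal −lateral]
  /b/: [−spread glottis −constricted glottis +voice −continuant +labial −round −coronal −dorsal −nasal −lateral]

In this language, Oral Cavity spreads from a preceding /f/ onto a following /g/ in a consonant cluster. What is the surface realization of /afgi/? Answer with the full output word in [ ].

Oral Cavity immediately or transitively dominates [continuant], [labial], [round], [coronal], [anterior], [distributed], [strident], [back], [dorsal], [high].
The target acquires /f/'s values for everything under Oral Cavity — [+continuant], [+labial], [−round], [−coronal], [−dorsal] — while keeping its own [spread glottis], [constricted glottis], [voice], ….
Among the inventory, only /v/ has exactly this specification, giving the surface form [afvi].

[afvi]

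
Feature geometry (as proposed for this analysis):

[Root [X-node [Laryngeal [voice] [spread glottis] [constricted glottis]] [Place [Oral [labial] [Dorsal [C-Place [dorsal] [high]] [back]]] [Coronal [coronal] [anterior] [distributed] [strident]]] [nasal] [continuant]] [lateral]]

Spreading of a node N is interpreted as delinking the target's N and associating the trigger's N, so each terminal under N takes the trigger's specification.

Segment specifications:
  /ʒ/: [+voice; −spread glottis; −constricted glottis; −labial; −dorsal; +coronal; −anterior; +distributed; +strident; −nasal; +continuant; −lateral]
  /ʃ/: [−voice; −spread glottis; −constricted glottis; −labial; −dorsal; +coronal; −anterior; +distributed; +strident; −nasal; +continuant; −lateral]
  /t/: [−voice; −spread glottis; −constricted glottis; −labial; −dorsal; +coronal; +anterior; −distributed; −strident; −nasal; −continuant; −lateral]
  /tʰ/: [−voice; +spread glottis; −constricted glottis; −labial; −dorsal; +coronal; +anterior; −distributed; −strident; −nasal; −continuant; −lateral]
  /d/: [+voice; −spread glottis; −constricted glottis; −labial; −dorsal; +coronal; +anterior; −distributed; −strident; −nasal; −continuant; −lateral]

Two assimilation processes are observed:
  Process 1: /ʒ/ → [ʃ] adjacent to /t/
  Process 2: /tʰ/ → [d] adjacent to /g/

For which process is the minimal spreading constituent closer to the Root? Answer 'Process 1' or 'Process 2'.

Process 1 alters [voice]; the lowest dominating node is [voice] (depth 3 from Root).
Process 2: the features that change are [voice], [spread glottis]; the minimal node is Laryngeal (depth 2).
Laryngeal is closer to Root than [voice], so Process 2 spreads the higher node.

Process 2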